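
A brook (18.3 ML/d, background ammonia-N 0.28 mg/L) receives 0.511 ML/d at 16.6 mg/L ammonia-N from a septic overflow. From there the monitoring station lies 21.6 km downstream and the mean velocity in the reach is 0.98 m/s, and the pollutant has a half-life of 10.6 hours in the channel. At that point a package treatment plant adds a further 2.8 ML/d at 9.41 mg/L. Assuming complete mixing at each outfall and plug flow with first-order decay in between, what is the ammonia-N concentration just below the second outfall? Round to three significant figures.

Mass balance: C = (18.30·0.2800 + 0.5110·16.60) / 18.81 = 13.61/18.81 = 0.7233 mg/L; combined flow 18.81 ML/d.
Travel time t = 21.6·1000 / 0.98 = 22040 s = 6.122 h.
Half-life 10.6 h → k = ln 2 / 10.6 = 0.06539 h⁻¹ = 1.569 d⁻¹.
Decay over the reach: 0.7233·exp(−kt) = 0.7233·0.6701 = 0.4847 mg/L.
Second outfall: C = (18.81·0.4847 + 2.800·9.410)/21.61 = 1.641 mg/L.

1.64 mg/L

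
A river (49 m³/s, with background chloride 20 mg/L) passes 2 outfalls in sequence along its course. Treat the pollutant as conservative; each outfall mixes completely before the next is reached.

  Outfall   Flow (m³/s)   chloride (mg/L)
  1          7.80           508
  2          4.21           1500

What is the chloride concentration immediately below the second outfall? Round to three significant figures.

Outfall 1: combined Q = 56.80 m³/s; C = (49.00·20.00 + 7.800·508.0)/56.80 = 87.01 mg/L.
Outfall 2: combined Q = 61.01 m³/s; C = (56.80·87.01 + 4.210·1500)/61.01 = 184.5 mg/L.

185 mg/L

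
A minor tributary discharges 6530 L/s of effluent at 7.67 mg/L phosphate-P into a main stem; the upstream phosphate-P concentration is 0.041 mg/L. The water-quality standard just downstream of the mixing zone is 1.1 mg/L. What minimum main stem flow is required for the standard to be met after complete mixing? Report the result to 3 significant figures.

40500 L/s

Set C_mix = 1.1: (Q·0.04100 + 6530·7.670) / (Q + 6530) = 1.1
→ Q = 6530·(7.670 − 1.1)/(1.1 − 0.04100) = 40510 L/s.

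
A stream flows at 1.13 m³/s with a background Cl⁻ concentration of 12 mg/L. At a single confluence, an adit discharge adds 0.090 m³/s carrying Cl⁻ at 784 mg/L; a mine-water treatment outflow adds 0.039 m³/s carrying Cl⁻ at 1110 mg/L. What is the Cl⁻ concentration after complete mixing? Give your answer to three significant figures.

101 mg/L

After mixing, C = (1.130·12.00 + 0.09000·784.0 + 0.03900·1110) / 1.259 = 127.4/1.259 = 101.2 mg/L.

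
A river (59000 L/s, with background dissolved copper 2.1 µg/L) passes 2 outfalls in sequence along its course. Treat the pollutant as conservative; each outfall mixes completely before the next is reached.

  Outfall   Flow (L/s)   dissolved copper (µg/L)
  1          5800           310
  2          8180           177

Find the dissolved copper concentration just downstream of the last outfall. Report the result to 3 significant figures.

46.2 µg/L

Outfall 1: combined Q = 64800 L/s; C = (59000·2.100 + 5800·310.0)/64800 = 29.66 µg/L.
Outfall 2: combined Q = 72980 L/s; C = (64800·29.66 + 8180·177.0)/72980 = 46.17 µg/L.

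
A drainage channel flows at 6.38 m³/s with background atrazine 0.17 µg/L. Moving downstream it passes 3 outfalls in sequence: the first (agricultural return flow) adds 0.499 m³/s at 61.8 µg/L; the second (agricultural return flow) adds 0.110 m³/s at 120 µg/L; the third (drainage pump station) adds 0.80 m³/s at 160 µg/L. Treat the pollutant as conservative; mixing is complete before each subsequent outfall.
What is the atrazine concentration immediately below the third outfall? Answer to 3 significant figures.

22.2 µg/L

Below outfall 1: Q → 6.879 m³/s, C = (6.380·0.1700 + 0.4990·61.80)/6.879 = 4.641 µg/L.
Below outfall 2: Q → 6.989 m³/s, C = (6.879·4.641 + 0.1100·120.0)/6.989 = 6.456 µg/L.
Below outfall 3: Q → 7.789 m³/s, C = (6.989·6.456 + 0.8000·160.0)/7.789 = 22.23 µg/L.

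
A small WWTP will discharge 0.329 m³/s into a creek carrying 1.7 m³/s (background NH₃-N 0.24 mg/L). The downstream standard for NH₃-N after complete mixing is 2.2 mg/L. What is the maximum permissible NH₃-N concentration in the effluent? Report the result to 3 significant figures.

At the limit, (Qr·Cr + Qe·Cₑ)/(Qr + Qe) = 2.2:
Cₑ = (2.029·2.2 − 1.700·0.2400) / 0.3290 = 12.33 mg/L.

12.3 mg/L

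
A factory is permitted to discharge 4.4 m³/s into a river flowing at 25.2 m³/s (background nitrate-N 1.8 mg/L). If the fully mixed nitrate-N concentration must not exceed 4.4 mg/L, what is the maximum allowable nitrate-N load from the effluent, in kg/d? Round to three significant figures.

7330 kg/d

Mass balance at the limit: 25.20·1.800 + 4.400·Cₑ = 29.60·4.4 → Cₑ = 19.29 mg/L.
Load = 4.400 m³/s × 19.29 g/m³ × 86 400 s/d = 7334 kg/d.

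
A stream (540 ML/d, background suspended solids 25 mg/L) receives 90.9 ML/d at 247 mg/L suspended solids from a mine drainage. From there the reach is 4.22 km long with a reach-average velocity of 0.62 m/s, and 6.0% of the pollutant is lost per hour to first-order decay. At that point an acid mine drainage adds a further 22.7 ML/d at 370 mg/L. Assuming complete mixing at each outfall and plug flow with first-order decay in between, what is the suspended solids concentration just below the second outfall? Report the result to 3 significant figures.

Mixed concentration C = ΣQC/ΣQ = (540.0·25.00 + 90.90·247.0) / 630.9 = 35950/630.9 = 56.99 mg/L; combined flow 630.9 ML/d.
Travel time t = 4.22·1000 / 0.62 = 6806 s = 1.891 h.
6.0%/h lost → k = −ln(1 − 0.06) = 0.06188 h⁻¹.
Decay over the reach: 56.99·exp(−kt) = 56.99·0.8896 = 50.69 mg/L.
Second outfall: C = (630.9·50.69 + 22.70·370.0)/653.6 = 61.78 mg/L.

61.8 mg/L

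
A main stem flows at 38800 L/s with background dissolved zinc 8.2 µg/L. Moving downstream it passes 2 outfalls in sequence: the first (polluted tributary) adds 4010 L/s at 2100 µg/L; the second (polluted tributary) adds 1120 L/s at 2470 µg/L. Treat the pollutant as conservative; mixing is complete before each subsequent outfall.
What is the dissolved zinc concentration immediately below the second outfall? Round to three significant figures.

262 µg/L

Below outfall 1: Q → 42810 L/s, C = (38800·8.200 + 4010·2100)/42810 = 204.1 µg/L.
Below outfall 2: Q → 43930 L/s, C = (42810·204.1 + 1120·2470)/43930 = 261.9 µg/L.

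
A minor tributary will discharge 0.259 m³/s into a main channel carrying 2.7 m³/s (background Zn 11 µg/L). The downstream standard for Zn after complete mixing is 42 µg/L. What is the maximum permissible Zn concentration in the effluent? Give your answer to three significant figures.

At the limit, (Qr·Cr + Qe·Cₑ)/(Qr + Qe) = 42:
Cₑ = (2.959·42 − 2.700·11.00) / 0.2590 = 365.2 µg/L.

365 µg/L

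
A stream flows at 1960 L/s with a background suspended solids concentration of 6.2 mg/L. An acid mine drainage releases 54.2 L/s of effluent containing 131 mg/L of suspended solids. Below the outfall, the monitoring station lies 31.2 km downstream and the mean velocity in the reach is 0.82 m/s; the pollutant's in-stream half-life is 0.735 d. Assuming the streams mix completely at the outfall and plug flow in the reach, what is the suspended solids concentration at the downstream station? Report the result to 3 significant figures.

6.31 mg/L

Flow-weighted average: C = (1960·6.200 + 54.20·131.0) / 2014 = 19250/2014 = 9.558 mg/L.
Travel time t = 31.2·1000 / 0.82 = 38050 s = 10.57 h.
Half-life 0.735 d → k = ln 2 / 0.735 = 0.9431 d⁻¹.
After decay, C = 9.558 × e^(−kt) = 9.558 × 0.6601 = 6.310 mg/L.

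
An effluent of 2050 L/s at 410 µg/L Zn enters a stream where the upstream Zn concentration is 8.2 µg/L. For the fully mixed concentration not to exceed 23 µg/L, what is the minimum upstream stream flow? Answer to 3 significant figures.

53600 L/s

Set C_mix = 23: (Q·8.200 + 2050·410.0) / (Q + 2050) = 23
→ Q = 2050·(410.0 − 23)/(23 − 8.200) = 53600 L/s.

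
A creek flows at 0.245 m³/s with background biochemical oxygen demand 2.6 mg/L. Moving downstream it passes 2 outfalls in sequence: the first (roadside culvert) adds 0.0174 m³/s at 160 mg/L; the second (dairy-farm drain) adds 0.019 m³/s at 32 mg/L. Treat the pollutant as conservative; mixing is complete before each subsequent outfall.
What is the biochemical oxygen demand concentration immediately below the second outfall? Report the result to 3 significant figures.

Below outfall 1: Q → 0.2624 m³/s, C = (0.2450·2.600 + 0.01740·160.0)/0.2624 = 13.04 mg/L.
Below outfall 2: Q → 0.2814 m³/s, C = (0.2624·13.04 + 0.01900·32.00)/0.2814 = 14.32 mg/L.

14.3 mg/L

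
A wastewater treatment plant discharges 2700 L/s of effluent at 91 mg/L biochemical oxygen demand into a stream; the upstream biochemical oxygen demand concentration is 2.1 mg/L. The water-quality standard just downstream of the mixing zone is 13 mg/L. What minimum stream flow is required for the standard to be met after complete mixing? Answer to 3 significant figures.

Set C_mix = 13: (Q·2.100 + 2700·91.00) / (Q + 2700) = 13
→ Q = 2700·(91.00 − 13)/(13 − 2.100) = 19320 L/s.

19300 L/s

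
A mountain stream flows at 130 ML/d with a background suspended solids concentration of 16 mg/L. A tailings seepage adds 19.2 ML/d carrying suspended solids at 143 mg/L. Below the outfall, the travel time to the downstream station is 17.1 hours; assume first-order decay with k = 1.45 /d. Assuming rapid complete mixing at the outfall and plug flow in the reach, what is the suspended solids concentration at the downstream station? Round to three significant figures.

11.5 mg/L

Mixed concentration C = ΣQC/ΣQ = (130.0·16.00 + 19.20·143.0) / 149.2 = 4826/149.2 = 32.34 mg/L.
First-order decay: C = 32.34·exp(−k·t) = 32.34·0.3559 = 11.51 mg/L.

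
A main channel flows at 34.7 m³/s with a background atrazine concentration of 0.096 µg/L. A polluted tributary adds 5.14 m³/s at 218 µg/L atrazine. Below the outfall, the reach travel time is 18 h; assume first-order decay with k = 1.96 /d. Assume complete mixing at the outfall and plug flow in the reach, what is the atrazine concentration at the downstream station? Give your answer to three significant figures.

6.49 µg/L

After mixing, C = (34.70·0.09600 + 5.140·218.0) / 39.84 = 1124/39.84 = 28.21 µg/L.
First-order decay: C = 28.21·exp(−k·t) = 28.21·0.2299 = 6.486 µg/L.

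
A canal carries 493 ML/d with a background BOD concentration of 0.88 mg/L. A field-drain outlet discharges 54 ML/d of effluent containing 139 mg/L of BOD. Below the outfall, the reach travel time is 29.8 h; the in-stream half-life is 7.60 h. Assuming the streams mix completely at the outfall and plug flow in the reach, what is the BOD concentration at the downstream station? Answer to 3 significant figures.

0.958 mg/L

After mixing, C = (493.0·0.8800 + 54.00·139.0) / 547.0 = 7940/547.0 = 14.52 mg/L.
Half-life 7.60 h → k = ln 2 / 7.60 = 0.09120 h⁻¹ = 2.189 d⁻¹.
First-order decay: C = 14.52·exp(−k·t) = 14.52·0.06602 = 0.9582 mg/L.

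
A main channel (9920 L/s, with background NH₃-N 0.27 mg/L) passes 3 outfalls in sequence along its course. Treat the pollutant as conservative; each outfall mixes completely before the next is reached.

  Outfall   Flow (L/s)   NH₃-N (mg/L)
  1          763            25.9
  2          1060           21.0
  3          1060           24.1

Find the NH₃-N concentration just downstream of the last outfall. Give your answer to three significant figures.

After outfall 1: Q = 9920 + 763.0 = 10680 L/s; C = (9920·0.2700 + 763.0·25.90)/10680 = 2.101 mg/L.
After outfall 2: Q = 10680 + 1060 = 11740 L/s; C = (10680·2.101 + 1060·21.00)/11740 = 3.807 mg/L.
After outfall 3: Q = 11740 + 1060 = 12800 L/s; C = (11740·3.807 + 1060·24.10)/12800 = 5.487 mg/L.

5.49 mg/L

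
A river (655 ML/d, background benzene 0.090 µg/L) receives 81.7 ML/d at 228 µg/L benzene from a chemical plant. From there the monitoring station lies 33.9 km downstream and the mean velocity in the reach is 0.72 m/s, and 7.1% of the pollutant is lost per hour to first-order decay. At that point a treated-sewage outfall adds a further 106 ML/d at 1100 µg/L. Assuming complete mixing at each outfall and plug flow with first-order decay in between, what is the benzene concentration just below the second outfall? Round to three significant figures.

Mixed concentration C = ΣQC/ΣQ = (655.0·0.09000 + 81.70·228.0) / 736.7 = 18690/736.7 = 25.37 µg/L; combined flow 736.7 ML/d.
Travel time t = 33.9·1000 / 0.72 = 47080 s = 13.08 h.
7.1%/h lost → k = −ln(1 − 0.071) = 0.07365 h⁻¹.
First-order decay: C = 25.37·exp(−k·t) = 25.37·0.3817 = 9.681 µg/L.
At the second outfall, C = (736.7·9.681 + 106.0·1100) / (736.7 + 106.0) = 146.8 µg/L.

147 µg/L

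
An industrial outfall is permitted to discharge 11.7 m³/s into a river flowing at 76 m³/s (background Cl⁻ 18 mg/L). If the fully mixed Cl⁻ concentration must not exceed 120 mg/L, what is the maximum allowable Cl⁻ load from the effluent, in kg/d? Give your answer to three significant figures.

791000 kg/d

Mass balance at the limit: 76.00·18.00 + 11.70·Cₑ = 87.70·120 → Cₑ = 782.6 mg/L.
Load = 11.70 m³/s × 782.6 g/m³ × 86 400 s/d = 791100 kg/d.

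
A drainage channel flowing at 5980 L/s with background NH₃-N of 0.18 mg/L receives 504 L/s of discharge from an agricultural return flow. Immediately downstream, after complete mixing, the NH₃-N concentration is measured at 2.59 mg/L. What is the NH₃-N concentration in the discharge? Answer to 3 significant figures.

Mass balance: 5980·0.1800 + 504.0·Cₑ = 6484·2.590
→ Cₑ = (6484·2.590 − 5980·0.1800) / 504.0 = 31.18 mg/L.

31.2 mg/L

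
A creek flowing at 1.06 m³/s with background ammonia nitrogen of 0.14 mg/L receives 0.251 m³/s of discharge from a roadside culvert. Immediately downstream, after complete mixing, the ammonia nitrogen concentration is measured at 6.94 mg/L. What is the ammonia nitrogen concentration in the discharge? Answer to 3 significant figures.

35.7 mg/L

Mass balance: 1.060·0.1400 + 0.2510·Cₑ = 1.311·6.940
→ Cₑ = (1.311·6.940 − 1.060·0.1400) / 0.2510 = 35.66 mg/L.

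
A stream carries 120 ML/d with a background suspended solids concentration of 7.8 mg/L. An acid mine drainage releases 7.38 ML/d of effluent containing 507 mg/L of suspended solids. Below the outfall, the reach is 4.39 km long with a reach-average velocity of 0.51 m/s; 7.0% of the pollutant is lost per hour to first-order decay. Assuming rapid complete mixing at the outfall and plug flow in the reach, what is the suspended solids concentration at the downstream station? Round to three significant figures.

30.9 mg/L

After mixing, C = (120.0·7.800 + 7.380·507.0) / 127.4 = 4678/127.4 = 36.72 mg/L.
Travel time t = 4.39·1000 / 0.51 = 8608 s = 2.391 h.
7.0%/h lost → k = −ln(1 − 0.07) = 0.07257 h⁻¹.
Decay over the reach: 36.72·exp(−kt) = 36.72·0.8407 = 30.87 mg/L.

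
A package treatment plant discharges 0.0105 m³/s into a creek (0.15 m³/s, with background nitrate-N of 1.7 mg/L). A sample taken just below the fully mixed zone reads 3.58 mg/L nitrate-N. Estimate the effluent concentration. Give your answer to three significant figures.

Mass balance: 0.1500·1.700 + 0.01050·Cₑ = 0.1605·3.580
→ Cₑ = (0.1605·3.580 − 0.1500·1.700) / 0.01050 = 30.44 mg/L.

30.4 mg/L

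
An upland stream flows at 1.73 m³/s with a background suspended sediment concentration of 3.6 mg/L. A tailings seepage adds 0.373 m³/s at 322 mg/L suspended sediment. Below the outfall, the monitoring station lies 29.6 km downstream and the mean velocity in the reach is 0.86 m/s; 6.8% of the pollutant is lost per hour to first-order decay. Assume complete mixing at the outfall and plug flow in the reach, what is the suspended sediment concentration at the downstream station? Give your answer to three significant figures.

30.6 mg/L

Flow-weighted average: C = (1.730·3.600 + 0.3730·322.0) / 2.103 = 126.3/2.103 = 60.07 mg/L.
Travel time t = 29.6·1000 / 0.86 = 34420 s = 9.561 h.
6.8%/h lost → k = −ln(1 − 0.068) = 0.07042 h⁻¹.
Decay over the reach: 60.07·exp(−kt) = 60.07·0.5100 = 30.64 mg/L.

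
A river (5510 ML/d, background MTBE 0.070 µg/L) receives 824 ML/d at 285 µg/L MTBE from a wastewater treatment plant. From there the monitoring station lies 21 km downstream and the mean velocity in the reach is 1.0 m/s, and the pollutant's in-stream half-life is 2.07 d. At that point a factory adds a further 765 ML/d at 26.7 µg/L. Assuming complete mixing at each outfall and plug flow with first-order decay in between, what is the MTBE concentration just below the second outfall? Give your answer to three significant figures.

Mass balance: C = (5510·0.07000 + 824.0·285.0) / 6334 = 235200/6334 = 37.14 µg/L; combined flow 6334 ML/d.
Travel time t = 21·1000 / 1.0 = 21000 s = 5.833 h.
Half-life 2.07 d → k = ln 2 / 2.07 = 0.3349 d⁻¹.
Decay over the reach: 37.14·exp(−kt) = 37.14·0.9218 = 34.23 µg/L.
At the second outfall, C = (6334·34.23 + 765.0·26.70) / (6334 + 765.0) = 33.42 µg/L.

33.4 µg/L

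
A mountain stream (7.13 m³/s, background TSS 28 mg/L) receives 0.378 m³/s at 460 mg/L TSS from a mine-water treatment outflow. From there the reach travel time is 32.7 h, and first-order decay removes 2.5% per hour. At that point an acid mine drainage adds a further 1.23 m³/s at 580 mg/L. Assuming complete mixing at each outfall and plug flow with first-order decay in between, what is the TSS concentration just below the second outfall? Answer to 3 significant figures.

Mixed concentration C = ΣQC/ΣQ = (7.130·28.00 + 0.3780·460.0) / 7.508 = 373.5/7.508 = 49.75 mg/L; combined flow 7.508 m³/s.
2.5%/h lost → k = −ln(1 − 0.025) = 0.02532 h⁻¹.
Applying C = C₀e^(−kt): 49.75 × 0.4370 = 21.74 mg/L.
At the second outfall, C = (7.508·21.74 + 1.230·580.0) / (7.508 + 1.230) = 100.3 mg/L.

100 mg/L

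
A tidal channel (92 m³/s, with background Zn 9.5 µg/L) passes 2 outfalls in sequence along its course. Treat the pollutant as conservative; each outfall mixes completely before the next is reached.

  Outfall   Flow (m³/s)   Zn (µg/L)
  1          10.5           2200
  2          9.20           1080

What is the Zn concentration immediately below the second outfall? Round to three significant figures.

Outfall 1: combined Q = 102.5 m³/s; C = (92.00·9.500 + 10.50·2200)/102.5 = 233.9 µg/L.
Outfall 2: combined Q = 111.7 m³/s; C = (102.5·233.9 + 9.200·1080)/111.7 = 303.6 µg/L.

304 µg/L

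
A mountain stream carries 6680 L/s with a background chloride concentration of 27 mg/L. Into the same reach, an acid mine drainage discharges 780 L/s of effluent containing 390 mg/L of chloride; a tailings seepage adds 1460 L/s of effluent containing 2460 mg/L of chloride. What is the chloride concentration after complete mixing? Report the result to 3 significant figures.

Mixed concentration C = ΣQC/ΣQ = (6680·27.00 + 780.0·390.0 + 1460·2460) / 8920 = 4076000/8920 = 457.0 mg/L.

457 mg/L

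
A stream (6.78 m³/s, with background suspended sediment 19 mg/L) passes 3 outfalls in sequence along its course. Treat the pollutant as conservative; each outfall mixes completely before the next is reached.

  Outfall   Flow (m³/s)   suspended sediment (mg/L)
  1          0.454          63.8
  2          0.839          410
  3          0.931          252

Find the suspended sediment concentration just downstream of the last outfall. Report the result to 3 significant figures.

81.8 mg/L

Below outfall 1: Q → 7.234 m³/s, C = (6.780·19.00 + 0.4540·63.80)/7.234 = 21.81 mg/L.
Below outfall 2: Q → 8.073 m³/s, C = (7.234·21.81 + 0.8390·410.0)/8.073 = 62.15 mg/L.
Below outfall 3: Q → 9.004 m³/s, C = (8.073·62.15 + 0.9310·252.0)/9.004 = 81.78 mg/L.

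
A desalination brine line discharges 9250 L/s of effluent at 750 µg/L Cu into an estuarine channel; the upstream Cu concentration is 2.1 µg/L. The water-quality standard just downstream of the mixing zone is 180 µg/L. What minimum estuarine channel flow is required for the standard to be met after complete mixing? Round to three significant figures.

Set C_mix = 180: (Q·2.100 + 9250·750.0) / (Q + 9250) = 180
→ Q = 9250·(750.0 − 180)/(180 − 2.100) = 29640 L/s.

29600 L/s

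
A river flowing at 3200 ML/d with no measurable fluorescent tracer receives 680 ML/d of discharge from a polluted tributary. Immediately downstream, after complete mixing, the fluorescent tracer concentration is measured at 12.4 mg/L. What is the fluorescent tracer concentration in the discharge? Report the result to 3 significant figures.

Mass balance: 3200·0 + 680.0·Cₑ = 3880·12.40
→ Cₑ = (3880·12.40 − 3200·0) / 680.0 = 70.75 mg/L.

70.8 mg/L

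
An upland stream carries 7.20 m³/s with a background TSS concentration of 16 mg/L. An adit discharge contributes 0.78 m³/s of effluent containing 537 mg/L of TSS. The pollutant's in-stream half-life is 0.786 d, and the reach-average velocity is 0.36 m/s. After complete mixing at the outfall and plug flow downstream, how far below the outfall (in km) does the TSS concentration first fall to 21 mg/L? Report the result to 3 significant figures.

40.9 km

Conservation of mass: C = (7.200·16.00 + 0.7800·537.0) / 7.980 = 534.1/7.980 = 66.92 mg/L.
Half-life 0.786 d → k = ln 2 / 0.786 = 0.8819 d⁻¹.
Set 66.92·exp(−k·t) = 21 → t = ln(66.92/21)/k = 113600 s = 31.54 h.
Distance = v·t = 0.36·113600 = 40880 m = 40.88 km.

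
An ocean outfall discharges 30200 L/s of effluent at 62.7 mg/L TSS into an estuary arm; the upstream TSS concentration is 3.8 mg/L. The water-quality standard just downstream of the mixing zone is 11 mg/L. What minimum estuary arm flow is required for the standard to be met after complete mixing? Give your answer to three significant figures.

217000 L/s

Set C_mix = 11: (Q·3.800 + 30200·62.70) / (Q + 30200) = 11
→ Q = 30200·(62.70 − 11)/(11 − 3.800) = 216900 L/s.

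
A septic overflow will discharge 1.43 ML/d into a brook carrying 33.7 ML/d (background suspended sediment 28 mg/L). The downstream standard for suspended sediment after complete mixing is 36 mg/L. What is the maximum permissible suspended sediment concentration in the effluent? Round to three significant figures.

225 mg/L

At the limit, (Qr·Cr + Qe·Cₑ)/(Qr + Qe) = 36:
Cₑ = (35.13·36 − 33.70·28.00) / 1.430 = 224.5 mg/L.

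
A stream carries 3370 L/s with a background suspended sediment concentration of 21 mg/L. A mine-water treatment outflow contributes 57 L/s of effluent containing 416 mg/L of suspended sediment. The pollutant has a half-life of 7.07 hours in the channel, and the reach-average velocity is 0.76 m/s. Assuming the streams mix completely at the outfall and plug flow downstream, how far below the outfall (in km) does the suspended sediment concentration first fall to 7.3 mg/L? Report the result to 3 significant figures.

37.1 km

Mass balance: C = (3370·21.00 + 57.00·416.0) / 3427 = 94480/3427 = 27.57 mg/L.
Half-life 7.07 h → k = ln 2 / 7.07 = 0.09804 h⁻¹ = 2.353 d⁻¹.
Set 27.57·exp(−k·t) = 7.3 → t = ln(27.57/7.3)/k = 48790 s = 13.55 h.
Distance = v·t = 0.76·48790 = 37080 m = 37.08 km.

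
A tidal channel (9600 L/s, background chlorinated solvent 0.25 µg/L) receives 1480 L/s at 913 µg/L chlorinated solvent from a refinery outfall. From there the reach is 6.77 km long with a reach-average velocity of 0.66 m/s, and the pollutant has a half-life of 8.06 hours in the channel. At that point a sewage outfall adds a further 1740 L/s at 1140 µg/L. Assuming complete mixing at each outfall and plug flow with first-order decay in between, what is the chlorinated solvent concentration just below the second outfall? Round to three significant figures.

237 µg/L

Flow-weighted average: C = (9600·0.2500 + 1480·913.0) / 11080 = 1354000/11080 = 122.2 µg/L; combined flow 11080 L/s.
Travel time t = 6.77·1000 / 0.66 = 10260 s = 2.849 h.
Half-life 8.06 h → k = ln 2 / 8.06 = 0.08600 h⁻¹ = 2.064 d⁻¹.
After decay, C = 122.2 × e^(−kt) = 122.2 × 0.7827 = 95.62 µg/L.
Second outfall: C = (11080·95.62 + 1740·1140)/12820 = 237.4 µg/L.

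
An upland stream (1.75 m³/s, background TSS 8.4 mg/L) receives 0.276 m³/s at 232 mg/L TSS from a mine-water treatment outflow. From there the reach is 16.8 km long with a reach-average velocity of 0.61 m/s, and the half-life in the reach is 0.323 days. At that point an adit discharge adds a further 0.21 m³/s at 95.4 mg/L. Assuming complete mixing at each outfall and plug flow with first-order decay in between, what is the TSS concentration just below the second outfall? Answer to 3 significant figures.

Mixed concentration C = ΣQC/ΣQ = (1.750·8.400 + 0.2760·232.0) / 2.026 = 78.73/2.026 = 38.86 mg/L; combined flow 2.026 m³/s.
Travel time t = 16.8·1000 / 0.61 = 27540 s = 7.650 h.
Half-life 0.323 d → k = ln 2 / 0.323 = 2.146 d⁻¹.
After decay, C = 38.86 × e^(−kt) = 38.86 × 0.5046 = 19.61 mg/L.
At the second outfall, C = (2.026·19.61 + 0.2100·95.40) / (2.026 + 0.2100) = 26.73 mg/L.

26.7 mg/L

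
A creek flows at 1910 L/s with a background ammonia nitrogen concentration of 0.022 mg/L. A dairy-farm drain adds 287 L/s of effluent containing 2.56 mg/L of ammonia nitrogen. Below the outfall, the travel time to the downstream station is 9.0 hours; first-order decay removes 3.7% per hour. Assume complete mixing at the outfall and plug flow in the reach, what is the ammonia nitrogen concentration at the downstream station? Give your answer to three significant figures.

Mass balance: C = (1910·0.02200 + 287.0·2.560) / 2197 = 776.7/2197 = 0.3535 mg/L.
3.7%/h lost → k = −ln(1 − 0.037) = 0.03770 h⁻¹.
After decay, C = 0.3535 × e^(−kt) = 0.3535 × 0.7123 = 0.2518 mg/L.

0.252 mg/L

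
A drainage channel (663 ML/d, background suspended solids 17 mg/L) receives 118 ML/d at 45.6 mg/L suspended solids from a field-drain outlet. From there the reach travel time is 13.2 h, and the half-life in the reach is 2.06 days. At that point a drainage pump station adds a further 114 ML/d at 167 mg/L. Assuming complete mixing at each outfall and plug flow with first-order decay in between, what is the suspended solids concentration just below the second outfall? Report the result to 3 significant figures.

Mixed concentration C = ΣQC/ΣQ = (663.0·17.00 + 118.0·45.60) / 781.0 = 16650/781.0 = 21.32 mg/L; combined flow 781.0 ML/d.
Half-life 2.06 d → k = ln 2 / 2.06 = 0.3365 d⁻¹.
Applying C = C₀e^(−kt): 21.32 × 0.8311 = 17.72 mg/L.
Second outfall: C = (781.0·17.72 + 114.0·167.0)/895.0 = 36.73 mg/L.

36.7 mg/L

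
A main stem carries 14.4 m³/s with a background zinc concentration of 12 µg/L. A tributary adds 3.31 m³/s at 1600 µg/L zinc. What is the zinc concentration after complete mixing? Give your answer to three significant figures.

Conservation of mass: C = (14.40·12.00 + 3.310·1600) / 17.71 = 5469/17.71 = 308.8 µg/L.

309 µg/L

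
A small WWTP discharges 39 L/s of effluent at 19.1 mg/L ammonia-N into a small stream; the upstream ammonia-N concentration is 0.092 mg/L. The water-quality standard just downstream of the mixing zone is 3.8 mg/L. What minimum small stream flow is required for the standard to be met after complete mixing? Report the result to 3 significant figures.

Set C_mix = 3.8: (Q·0.09200 + 39.00·19.10) / (Q + 39.00) = 3.8
→ Q = 39.00·(19.10 − 3.8)/(3.8 − 0.09200) = 160.9 L/s.

161 L/s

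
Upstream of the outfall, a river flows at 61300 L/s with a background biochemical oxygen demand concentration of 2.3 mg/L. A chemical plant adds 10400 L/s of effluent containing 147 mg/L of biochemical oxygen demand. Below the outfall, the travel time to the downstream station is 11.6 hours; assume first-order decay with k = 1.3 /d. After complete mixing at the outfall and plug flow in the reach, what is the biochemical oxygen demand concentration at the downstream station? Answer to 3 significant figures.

12.4 mg/L

Conservation of mass: C = (61300·2.300 + 10400·147.0) / 71700 = 1670000/71700 = 23.29 mg/L.
First-order decay: C = 23.29·exp(−k·t) = 23.29·0.5335 = 12.42 mg/L.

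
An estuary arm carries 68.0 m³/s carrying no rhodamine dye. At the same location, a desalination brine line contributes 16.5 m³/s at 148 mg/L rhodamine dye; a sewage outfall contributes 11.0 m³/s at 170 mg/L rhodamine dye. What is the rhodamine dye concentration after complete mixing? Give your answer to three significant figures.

Flow-weighted average: C = (68.00·0 + 16.50·148.0 + 11.00·170.0) / 95.50 = 4312/95.50 = 45.15 mg/L.

45.2 mg/L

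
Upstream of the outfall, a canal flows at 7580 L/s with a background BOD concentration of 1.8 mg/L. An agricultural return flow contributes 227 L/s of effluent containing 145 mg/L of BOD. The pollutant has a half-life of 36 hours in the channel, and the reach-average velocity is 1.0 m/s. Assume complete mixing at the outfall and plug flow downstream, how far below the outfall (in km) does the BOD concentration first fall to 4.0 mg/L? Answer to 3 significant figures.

Mass balance: C = (7580·1.800 + 227.0·145.0) / 7807 = 46560/7807 = 5.964 mg/L.
Half-life 36 h → k = ln 2 / 36 = 0.01925 h⁻¹ = 0.4621 d⁻¹.
Set 5.964·exp(−k·t) = 4.0 → t = ln(5.964/4.0)/k = 74680 s = 20.74 h.
Distance = v·t = 1.0·74680 = 74680 m = 74.68 km.

74.7 km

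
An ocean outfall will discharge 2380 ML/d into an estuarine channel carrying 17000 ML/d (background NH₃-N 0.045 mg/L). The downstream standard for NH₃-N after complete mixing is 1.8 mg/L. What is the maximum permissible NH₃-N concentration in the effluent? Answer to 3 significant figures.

At the limit, (Qr·Cr + Qe·Cₑ)/(Qr + Qe) = 1.8:
Cₑ = (19380·1.8 − 17000·0.04500) / 2380 = 14.34 mg/L.

14.3 mg/L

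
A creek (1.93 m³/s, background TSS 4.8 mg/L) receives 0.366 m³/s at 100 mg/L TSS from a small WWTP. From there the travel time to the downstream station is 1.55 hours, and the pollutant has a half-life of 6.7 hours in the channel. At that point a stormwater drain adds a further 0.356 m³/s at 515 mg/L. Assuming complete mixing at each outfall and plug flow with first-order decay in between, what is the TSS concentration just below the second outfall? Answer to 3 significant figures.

After mixing, C = (1.930·4.800 + 0.3660·100.0) / 2.296 = 45.86/2.296 = 19.98 mg/L; combined flow 2.296 m³/s.
Half-life 6.7 h → k = ln 2 / 6.7 = 0.1035 h⁻¹ = 2.483 d⁻¹.
Applying C = C₀e^(−kt): 19.98 × 0.8518 = 17.02 mg/L.
Second outfall: C = (2.296·17.02 + 0.3560·515.0)/2.652 = 83.86 mg/L.

83.9 mg/L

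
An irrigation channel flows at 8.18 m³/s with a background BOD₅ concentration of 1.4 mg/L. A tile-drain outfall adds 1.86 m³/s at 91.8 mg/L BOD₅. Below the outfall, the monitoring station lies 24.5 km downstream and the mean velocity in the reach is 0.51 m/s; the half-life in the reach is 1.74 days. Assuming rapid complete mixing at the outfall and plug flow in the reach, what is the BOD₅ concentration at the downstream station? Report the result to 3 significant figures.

Mixed concentration C = ΣQC/ΣQ = (8.180·1.400 + 1.860·91.80) / 10.04 = 182.2/10.04 = 18.15 mg/L.
Travel time t = 24.5·1000 / 0.51 = 48040 s = 13.34 h.
Half-life 1.74 d → k = ln 2 / 1.74 = 0.3984 d⁻¹.
Decay over the reach: 18.15·exp(−kt) = 18.15·0.8013 = 14.54 mg/L.

14.5 mg/L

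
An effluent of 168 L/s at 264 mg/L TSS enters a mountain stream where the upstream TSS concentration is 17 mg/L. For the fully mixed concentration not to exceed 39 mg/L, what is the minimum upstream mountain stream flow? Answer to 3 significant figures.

1720 L/s

Set C_mix = 39: (Q·17.00 + 168.0·264.0) / (Q + 168.0) = 39
→ Q = 168.0·(264.0 − 39)/(39 − 17.00) = 1718 L/s.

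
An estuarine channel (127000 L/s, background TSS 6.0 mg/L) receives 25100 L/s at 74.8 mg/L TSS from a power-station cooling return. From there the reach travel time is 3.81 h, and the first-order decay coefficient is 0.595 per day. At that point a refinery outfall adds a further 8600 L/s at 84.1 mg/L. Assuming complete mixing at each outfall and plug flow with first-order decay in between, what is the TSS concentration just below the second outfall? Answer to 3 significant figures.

19.4 mg/L

Mixed concentration C = ΣQC/ΣQ = (127000·6.000 + 25100·74.80) / 152100 = 2639000/152100 = 17.35 mg/L; combined flow 152100 L/s.
Applying C = C₀e^(−kt): 17.35 × 0.9099 = 15.79 mg/L.
Second outfall: C = (152100·15.79 + 8600·84.10)/160700 = 19.45 mg/L.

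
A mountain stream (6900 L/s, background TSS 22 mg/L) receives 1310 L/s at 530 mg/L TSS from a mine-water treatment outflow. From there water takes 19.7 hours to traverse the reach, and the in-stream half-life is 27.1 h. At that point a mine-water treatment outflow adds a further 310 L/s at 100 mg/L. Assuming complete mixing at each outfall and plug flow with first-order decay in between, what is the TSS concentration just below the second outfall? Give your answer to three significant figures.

63.6 mg/L

Mass balance: C = (6900·22.00 + 1310·530.0) / 8210 = 846100/8210 = 103.1 mg/L; combined flow 8210 L/s.
Half-life 27.1 h → k = ln 2 / 27.1 = 0.02558 h⁻¹ = 0.6139 d⁻¹.
Applying C = C₀e^(−kt): 103.1 × 0.6042 = 62.27 mg/L.
Second outfall: C = (8210·62.27 + 310.0·100.0)/8520 = 63.64 mg/L.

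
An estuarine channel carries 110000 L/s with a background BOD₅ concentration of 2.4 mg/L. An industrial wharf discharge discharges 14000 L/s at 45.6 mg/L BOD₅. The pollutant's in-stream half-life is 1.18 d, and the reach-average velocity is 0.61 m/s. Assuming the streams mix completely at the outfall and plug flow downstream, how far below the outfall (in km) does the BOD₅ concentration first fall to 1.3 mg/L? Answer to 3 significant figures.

Conservation of mass: C = (110000·2.400 + 14000·45.60) / 124000 = 902400/124000 = 7.277 mg/L.
Half-life 1.18 d → k = ln 2 / 1.18 = 0.5874 d⁻¹.
Set 7.277·exp(−k·t) = 1.3 → t = ln(7.277/1.3)/k = 253300 s = 70.37 h.
Distance = v·t = 0.61·253300 = 154500 m = 154.5 km.

155 km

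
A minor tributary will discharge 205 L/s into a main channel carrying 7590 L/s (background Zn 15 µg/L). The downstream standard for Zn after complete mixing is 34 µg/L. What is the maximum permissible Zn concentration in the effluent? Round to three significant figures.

737 µg/L

At the limit, (Qr·Cr + Qe·Cₑ)/(Qr + Qe) = 34:
Cₑ = (7795·34 − 7590·15.00) / 205.0 = 737.5 µg/L.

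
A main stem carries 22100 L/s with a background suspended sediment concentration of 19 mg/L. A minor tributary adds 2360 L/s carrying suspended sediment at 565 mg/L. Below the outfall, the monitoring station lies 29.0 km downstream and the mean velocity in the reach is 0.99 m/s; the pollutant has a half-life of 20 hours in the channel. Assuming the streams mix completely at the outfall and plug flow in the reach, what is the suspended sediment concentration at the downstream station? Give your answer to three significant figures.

54.1 mg/L

Flow-weighted average: C = (22100·19.00 + 2360·565.0) / 24460 = 1753000/24460 = 71.68 mg/L.
Travel time t = 29.0·1000 / 0.99 = 29290 s = 8.137 h.
Half-life 20 h → k = ln 2 / 20 = 0.03466 h⁻¹ = 0.8318 d⁻¹.
First-order decay: C = 71.68·exp(−k·t) = 71.68·0.7543 = 54.07 mg/L.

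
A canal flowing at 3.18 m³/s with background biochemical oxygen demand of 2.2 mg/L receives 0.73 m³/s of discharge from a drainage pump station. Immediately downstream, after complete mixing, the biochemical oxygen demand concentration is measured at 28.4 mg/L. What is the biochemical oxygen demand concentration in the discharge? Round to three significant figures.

143 mg/L

Mass balance: 3.180·2.200 + 0.7300·Cₑ = 3.910·28.40
→ Cₑ = (3.910·28.40 − 3.180·2.200) / 0.7300 = 142.5 mg/L.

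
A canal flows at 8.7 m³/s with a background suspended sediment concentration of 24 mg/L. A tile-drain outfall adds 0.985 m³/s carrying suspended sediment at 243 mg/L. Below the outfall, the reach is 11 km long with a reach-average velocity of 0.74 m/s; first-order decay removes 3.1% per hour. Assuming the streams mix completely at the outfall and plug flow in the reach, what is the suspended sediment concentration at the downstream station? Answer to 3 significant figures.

Flow-weighted average: C = (8.700·24.00 + 0.9850·243.0) / 9.685 = 448.2/9.685 = 46.27 mg/L.
Travel time t = 11·1000 / 0.74 = 14860 s = 4.129 h.
3.1%/h lost → k = −ln(1 − 0.031) = 0.03149 h⁻¹.
Decay over the reach: 46.27·exp(−kt) = 46.27·0.8781 = 40.63 mg/L.

40.6 mg/L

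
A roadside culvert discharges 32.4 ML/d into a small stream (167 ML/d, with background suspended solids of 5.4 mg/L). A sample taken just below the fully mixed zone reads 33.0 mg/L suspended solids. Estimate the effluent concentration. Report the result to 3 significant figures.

Mass balance: 167.0·5.400 + 32.40·Cₑ = 199.4·33.00
→ Cₑ = (199.4·33.00 − 167.0·5.400) / 32.40 = 175.3 mg/L.

175 mg/L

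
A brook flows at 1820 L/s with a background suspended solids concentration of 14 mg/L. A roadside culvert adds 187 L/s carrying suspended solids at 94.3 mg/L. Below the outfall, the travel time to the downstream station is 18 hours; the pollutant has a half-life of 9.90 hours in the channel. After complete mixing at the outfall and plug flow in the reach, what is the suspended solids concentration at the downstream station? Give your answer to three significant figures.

Mixed concentration C = ΣQC/ΣQ = (1820·14.00 + 187.0·94.30) / 2007 = 43110/2007 = 21.48 mg/L.
Half-life 9.90 h → k = ln 2 / 9.90 = 0.07001 h⁻¹ = 1.680 d⁻¹.
First-order decay: C = 21.48·exp(−k·t) = 21.48·0.2836 = 6.092 mg/L.

6.09 mg/L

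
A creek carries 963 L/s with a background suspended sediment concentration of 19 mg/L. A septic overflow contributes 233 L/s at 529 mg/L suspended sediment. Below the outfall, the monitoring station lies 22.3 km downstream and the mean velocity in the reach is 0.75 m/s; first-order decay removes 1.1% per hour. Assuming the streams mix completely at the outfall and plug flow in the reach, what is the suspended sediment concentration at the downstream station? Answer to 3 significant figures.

Conservation of mass: C = (963.0·19.00 + 233.0·529.0) / 1196 = 141600/1196 = 118.4 mg/L.
Travel time t = 22.3·1000 / 0.75 = 29730 s = 8.259 h.
1.1%/h lost → k = −ln(1 − 0.011) = 0.01106 h⁻¹.
Applying C = C₀e^(−kt): 118.4 × 0.9127 = 108.0 mg/L.

108 mg/L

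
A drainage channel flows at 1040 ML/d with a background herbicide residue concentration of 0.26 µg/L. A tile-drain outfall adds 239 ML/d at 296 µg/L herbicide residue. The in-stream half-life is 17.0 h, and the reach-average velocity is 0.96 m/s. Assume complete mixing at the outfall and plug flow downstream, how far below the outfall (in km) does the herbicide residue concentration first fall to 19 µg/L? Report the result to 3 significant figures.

90.9 km

Mixed concentration C = ΣQC/ΣQ = (1040·0.2600 + 239.0·296.0) / 1279 = 71010/1279 = 55.52 µg/L.
Half-life 17.0 h → k = ln 2 / 17.0 = 0.04077 h⁻¹ = 0.9786 d⁻¹.
Set 55.52·exp(−k·t) = 19 → t = ln(55.52/19)/k = 94680 s = 26.30 h.
Distance = v·t = 0.96·94680 = 90890 m = 90.89 km.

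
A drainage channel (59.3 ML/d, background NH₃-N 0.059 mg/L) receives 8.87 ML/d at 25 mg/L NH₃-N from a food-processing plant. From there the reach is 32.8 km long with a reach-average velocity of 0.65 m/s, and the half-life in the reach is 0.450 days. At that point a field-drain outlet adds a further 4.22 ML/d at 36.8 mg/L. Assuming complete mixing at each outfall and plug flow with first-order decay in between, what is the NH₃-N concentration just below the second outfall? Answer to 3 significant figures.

Conservation of mass: C = (59.30·0.05900 + 8.870·25.00) / 68.17 = 225.2/68.17 = 3.304 mg/L; combined flow 68.17 ML/d.
Travel time t = 32.8·1000 / 0.65 = 50460 s = 14.02 h.
Half-life 0.450 d → k = ln 2 / 0.450 = 1.540 d⁻¹.
Applying C = C₀e^(−kt): 3.304 × 0.4067 = 1.344 mg/L.
Second outfall: C = (68.17·1.344 + 4.220·36.80)/72.39 = 3.411 mg/L.

3.41 mg/L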